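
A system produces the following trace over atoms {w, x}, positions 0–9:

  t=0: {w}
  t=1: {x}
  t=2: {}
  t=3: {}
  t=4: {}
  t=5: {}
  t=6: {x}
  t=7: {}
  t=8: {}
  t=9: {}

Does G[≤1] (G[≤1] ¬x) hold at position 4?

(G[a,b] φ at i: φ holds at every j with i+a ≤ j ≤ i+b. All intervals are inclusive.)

No

Check G[≤1] ¬x at every j in [4,5]:
  j=4: holds on [4,5]
  j=5: fails at 6
Fails at j=5 → formula fails.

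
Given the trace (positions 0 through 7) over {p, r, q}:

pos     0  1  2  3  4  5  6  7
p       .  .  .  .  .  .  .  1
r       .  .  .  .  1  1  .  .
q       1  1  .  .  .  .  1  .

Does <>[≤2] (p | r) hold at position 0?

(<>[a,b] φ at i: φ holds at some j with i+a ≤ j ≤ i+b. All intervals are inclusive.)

Does not hold

Check (p | r) at each j in [0,2]:
  j=0: false
  j=1: false
  j=2: false
No position in the window satisfies it → formula fails.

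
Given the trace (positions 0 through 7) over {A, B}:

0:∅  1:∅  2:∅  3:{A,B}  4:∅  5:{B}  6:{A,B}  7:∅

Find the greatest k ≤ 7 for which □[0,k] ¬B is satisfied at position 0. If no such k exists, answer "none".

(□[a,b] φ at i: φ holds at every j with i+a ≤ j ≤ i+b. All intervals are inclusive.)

¬B must hold from j=0 onward; find where it first fails.
  j=0: holds
  j=1: holds
  j=2: holds
  j=3: fails
Holds on [0,2], so largest k = 2.

2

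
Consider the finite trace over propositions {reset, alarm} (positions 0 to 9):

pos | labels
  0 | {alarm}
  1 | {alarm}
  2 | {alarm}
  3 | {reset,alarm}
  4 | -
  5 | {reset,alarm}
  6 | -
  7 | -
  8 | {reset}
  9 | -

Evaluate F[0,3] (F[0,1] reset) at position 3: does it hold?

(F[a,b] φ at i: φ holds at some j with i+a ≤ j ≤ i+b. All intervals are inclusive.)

True

Check F[0,1] reset at each j in [3,6]:
  j=3: holds (witness at 3)
  j=4: holds (witness at 5)
  j=5: holds (witness at 5)
  j=6: fails (none in [6,7])
Found at j=3 → formula holds.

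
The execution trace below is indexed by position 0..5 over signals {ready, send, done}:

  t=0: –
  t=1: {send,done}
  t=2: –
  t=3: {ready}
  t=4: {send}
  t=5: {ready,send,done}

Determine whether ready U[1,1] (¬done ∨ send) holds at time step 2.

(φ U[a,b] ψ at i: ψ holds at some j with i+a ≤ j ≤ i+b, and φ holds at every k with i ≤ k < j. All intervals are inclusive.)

Need some j in [3,3] with (¬done ∨ send), and ready at every k in [2,j-1].
  j=3: (¬done ∨ send) holds, but ready fails at k=2 → not this j.
No j in the window works → until fails.

False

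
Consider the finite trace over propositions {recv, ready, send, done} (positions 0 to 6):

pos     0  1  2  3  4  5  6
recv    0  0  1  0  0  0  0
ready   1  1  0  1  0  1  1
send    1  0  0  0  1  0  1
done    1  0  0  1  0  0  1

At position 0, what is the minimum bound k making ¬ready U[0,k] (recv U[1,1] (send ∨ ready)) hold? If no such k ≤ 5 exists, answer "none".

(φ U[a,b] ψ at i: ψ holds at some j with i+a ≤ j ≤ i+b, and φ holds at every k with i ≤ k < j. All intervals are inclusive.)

Need earliest j ≥ 0 with (recv U[1,1] (send ∨ ready)), and ¬ready at every k in [0,j-1].
  j=0: rhs fails.
  j=1: rhs fails.
  j=2: rhs holds but lhs fails at k=0.
  j=3: rhs fails.
  j=4: rhs fails.
  j=5: rhs fails.
No witness within the range → none.

none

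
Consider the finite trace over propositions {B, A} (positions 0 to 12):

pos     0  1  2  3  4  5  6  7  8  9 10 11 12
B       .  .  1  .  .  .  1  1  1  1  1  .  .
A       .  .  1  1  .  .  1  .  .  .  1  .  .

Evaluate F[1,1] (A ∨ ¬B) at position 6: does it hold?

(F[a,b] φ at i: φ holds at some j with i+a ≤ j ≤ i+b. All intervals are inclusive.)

Check (A ∨ ¬B) at each j in [7,7]:
  j=7: false
No position in the window satisfies it → formula fails.

Does not hold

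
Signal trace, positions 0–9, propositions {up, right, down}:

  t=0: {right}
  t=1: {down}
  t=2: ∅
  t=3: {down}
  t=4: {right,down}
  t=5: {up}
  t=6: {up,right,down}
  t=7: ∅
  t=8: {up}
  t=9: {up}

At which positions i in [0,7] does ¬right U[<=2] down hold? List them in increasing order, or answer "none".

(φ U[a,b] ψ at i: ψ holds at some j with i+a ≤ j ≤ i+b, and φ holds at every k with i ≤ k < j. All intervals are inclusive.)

Evaluate at each i in [0,7]:
  i=0: ✗ (lhs fails at k=0 before rhs at j=1)
  i=1: ✓ (rhs at j=1)
  i=2: ✓ (rhs at j=3; lhs holds on [2,2])
  i=3: ✓ (rhs at j=3)
  i=4: ✓ (rhs at j=4)
  i=5: ✓ (rhs at j=6; lhs holds on [5,5])
  i=6: ✓ (rhs at j=6)
  i=7: ✗ (no rhs in [7,9])

1, 2, 3, 4, 5, 6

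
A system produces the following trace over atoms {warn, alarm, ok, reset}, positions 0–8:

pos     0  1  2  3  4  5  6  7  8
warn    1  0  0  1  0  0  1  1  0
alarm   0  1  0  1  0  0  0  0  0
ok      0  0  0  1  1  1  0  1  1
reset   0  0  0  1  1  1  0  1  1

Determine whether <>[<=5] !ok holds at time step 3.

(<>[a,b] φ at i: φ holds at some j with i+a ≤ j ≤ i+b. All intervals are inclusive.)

Yes

Check !ok at each j in [3,8]:
  j=3: false
  j=4: false
  j=5: false
  j=6: true
  j=7: false
  j=8: false
Found at j=6 → formula holds.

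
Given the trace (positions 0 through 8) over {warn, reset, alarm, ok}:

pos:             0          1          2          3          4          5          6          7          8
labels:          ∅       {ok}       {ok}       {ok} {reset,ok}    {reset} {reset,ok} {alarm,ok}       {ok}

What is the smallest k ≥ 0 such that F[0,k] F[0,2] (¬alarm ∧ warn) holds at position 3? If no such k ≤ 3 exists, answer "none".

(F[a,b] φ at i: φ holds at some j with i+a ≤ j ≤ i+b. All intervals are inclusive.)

none

Scan j = 3,4,… for F[0,2] (¬alarm ∧ warn):
  j=3: fails
  j=4: fails
  j=5: fails
  j=6: fails
No j in [3,6] satisfies it → none.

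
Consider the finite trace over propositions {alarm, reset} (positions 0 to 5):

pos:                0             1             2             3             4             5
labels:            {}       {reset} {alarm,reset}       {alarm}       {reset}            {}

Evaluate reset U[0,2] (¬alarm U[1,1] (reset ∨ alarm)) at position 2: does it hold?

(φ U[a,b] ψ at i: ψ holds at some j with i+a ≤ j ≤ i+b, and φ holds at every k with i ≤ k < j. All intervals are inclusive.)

Need some j in [2,4] with (¬alarm U[1,1] (reset ∨ alarm)), and reset at every k in [2,j-1].
  j=2: (¬alarm U[1,1] (reset ∨ alarm)) — fails.
  j=3: (¬alarm U[1,1] (reset ∨ alarm)) — fails.
  j=4: (¬alarm U[1,1] (reset ∨ alarm)) — fails.
No j in the window works → until fails.

False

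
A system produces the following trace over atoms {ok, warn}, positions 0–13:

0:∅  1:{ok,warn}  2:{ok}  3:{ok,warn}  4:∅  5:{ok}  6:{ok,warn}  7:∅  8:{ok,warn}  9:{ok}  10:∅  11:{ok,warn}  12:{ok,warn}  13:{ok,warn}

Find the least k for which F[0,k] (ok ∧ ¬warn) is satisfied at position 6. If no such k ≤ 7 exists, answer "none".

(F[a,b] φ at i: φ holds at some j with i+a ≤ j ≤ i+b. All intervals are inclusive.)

Scan j = 6,7,… for (ok ∧ ¬warn):
  j=6: fails
  j=7: fails
  j=8: fails
  j=9: holds
First hit at j=9, so smallest k = 9-6 = 3.

3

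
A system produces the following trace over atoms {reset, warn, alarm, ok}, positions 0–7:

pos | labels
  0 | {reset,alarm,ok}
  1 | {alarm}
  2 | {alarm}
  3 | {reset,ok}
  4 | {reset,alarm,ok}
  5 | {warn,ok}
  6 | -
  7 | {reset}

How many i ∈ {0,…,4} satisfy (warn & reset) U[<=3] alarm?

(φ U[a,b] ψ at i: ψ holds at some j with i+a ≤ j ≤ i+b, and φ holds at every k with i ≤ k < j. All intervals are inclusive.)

Evaluate at each i in [0,4]:
  i=0: ✓ (rhs at j=0)
  i=1: ✓ (rhs at j=1)
  i=2: ✓ (rhs at j=2)
  i=3: ✗ (lhs fails at k=3 before rhs at j=4)
  i=4: ✓ (rhs at j=4)
Positions where it holds: {0, 1, 2, 4} → 4.

4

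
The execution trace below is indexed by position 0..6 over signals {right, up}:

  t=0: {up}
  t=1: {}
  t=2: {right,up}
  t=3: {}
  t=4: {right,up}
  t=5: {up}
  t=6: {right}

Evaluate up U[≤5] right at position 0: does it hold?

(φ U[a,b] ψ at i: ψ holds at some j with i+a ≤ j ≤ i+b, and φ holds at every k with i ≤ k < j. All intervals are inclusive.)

Does not hold

Need some j in [0,5] with right, and up at every k in [0,j-1].
  j=0: right false.
  j=1: right false.
  j=2: right holds, but up fails at k=1 → not this j.
  j=3: right false.
  j=4: right holds, but up fails at k=1 → not this j.
  j=5: right false.
No j in the window works → until fails.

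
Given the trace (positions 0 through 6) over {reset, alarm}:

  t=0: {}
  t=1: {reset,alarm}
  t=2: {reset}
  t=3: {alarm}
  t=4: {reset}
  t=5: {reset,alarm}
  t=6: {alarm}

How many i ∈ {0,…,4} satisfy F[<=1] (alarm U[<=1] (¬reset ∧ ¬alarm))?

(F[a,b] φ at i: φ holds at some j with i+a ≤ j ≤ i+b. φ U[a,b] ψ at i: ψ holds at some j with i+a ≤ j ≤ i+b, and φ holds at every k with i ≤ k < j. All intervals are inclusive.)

1

Evaluate at each i in [0,4]:
  i=0: ✓ (witness j=0)
  i=1: ✗ (none in [1,2])
  i=2: ✗ (none in [2,3])
  i=3: ✗ (none in [3,4])
  i=4: ✗ (none in [4,5])
Positions where it holds: {0} → 1.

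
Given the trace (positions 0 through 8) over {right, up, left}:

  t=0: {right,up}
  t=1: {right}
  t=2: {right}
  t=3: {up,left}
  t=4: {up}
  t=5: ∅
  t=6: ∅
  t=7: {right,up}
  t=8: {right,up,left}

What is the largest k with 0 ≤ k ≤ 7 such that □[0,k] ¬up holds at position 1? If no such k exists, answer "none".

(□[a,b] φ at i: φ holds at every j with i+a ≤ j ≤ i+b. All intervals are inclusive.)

¬up must hold from j=1 onward; find where it first fails.
  j=1: holds
  j=2: holds
  j=3: fails
Holds on [1,2], so largest k = 1.

1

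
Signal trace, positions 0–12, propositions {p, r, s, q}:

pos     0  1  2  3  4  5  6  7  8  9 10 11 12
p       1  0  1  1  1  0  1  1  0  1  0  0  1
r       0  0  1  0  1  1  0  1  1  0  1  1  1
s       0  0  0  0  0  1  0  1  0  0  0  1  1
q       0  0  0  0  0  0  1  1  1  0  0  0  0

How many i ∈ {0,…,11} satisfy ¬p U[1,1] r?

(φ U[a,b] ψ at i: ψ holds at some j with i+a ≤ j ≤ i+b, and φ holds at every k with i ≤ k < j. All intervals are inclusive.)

3

Evaluate at each i in [0,11]:
  i=0: ✗ (no rhs in [1,1])
  i=1: ✓ (rhs at j=2; lhs holds on [1,1])
  i=2: ✗ (no rhs in [3,3])
  i=3: ✗ (lhs fails at k=3 before rhs at j=4)
  i=4: ✗ (lhs fails at k=4 before rhs at j=5)
  i=5: ✗ (no rhs in [6,6])
  i=6: ✗ (lhs fails at k=6 before rhs at j=7)
  i=7: ✗ (lhs fails at k=7 before rhs at j=8)
  i=8: ✗ (no rhs in [9,9])
  i=9: ✗ (lhs fails at k=9 before rhs at j=10)
  i=10: ✓ (rhs at j=11; lhs holds on [10,10])
  i=11: ✓ (rhs at j=12; lhs holds on [11,11])
Positions where it holds: {1, 10, 11} → 3.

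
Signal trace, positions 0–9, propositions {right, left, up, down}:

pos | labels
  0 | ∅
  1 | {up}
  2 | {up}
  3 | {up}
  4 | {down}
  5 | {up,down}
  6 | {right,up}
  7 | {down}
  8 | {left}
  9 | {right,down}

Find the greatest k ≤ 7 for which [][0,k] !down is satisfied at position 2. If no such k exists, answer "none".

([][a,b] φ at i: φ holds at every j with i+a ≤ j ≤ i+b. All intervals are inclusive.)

!down must hold from j=2 onward; find where it first fails.
  j=2: holds
  j=3: holds
  j=4: fails
Holds on [2,3], so largest k = 1.

1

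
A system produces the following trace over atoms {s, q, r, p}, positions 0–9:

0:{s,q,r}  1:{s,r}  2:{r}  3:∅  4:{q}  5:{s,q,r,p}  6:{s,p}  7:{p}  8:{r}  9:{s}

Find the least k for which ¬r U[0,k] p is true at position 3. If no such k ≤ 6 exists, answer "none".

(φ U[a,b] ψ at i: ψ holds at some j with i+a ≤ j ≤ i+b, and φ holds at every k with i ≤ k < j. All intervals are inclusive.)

Need earliest j ≥ 3 with p, and ¬r at every k in [3,j-1].
  j=3: rhs fails.
  j=4: rhs fails.
  j=5: rhs holds; lhs holds on [3,4]. k = 2.

2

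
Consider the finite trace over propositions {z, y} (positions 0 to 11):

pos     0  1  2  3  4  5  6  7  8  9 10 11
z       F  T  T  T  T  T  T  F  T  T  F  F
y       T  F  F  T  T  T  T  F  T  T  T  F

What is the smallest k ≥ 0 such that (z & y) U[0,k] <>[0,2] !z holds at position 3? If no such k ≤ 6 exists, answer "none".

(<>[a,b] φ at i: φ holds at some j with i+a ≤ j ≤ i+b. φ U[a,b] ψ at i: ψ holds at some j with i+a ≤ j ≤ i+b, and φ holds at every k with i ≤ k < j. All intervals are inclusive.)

Need earliest j ≥ 3 with <>[0,2] !z, and (z & y) at every k in [3,j-1].
  j=3: rhs fails.
  j=4: rhs fails.
  j=5: rhs holds; lhs holds on [3,4]. k = 2.

2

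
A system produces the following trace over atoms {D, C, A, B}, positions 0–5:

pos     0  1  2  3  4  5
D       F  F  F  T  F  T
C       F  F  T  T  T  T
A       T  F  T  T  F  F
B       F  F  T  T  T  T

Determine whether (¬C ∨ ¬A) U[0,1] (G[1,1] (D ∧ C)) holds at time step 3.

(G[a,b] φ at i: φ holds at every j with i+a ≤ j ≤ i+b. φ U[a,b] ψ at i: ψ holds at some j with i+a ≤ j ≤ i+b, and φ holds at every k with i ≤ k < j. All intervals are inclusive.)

False

Need some j in [3,4] with G[1,1] (D ∧ C), and (¬C ∨ ¬A) at every k in [3,j-1].
  j=3: G[1,1] (D ∧ C) — fails at 4.
  j=4: G[1,1] (D ∧ C) holds, but (¬C ∨ ¬A) fails at k=3 → not this j.
No j in the window works → until fails.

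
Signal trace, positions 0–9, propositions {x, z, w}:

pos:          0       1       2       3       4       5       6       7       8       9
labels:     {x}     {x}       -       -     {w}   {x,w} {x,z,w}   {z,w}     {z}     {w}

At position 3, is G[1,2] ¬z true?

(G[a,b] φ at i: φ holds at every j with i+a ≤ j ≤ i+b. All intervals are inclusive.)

Check ¬z at every j in [4,5]:
  j=4: true
  j=5: true
All positions satisfy it → formula holds.

Yes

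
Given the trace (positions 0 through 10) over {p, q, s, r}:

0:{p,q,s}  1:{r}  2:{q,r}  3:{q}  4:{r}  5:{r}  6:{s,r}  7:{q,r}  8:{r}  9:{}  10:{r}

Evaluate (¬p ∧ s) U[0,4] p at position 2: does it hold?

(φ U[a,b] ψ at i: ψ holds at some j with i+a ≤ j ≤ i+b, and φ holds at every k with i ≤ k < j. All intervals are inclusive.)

No

Need some j in [2,6] with p, and (¬p ∧ s) at every k in [2,j-1].
  j=2: p false.
  j=3: p false.
  j=4: p false.
  j=5: p false.
  j=6: p false.
No j in the window works → until fails.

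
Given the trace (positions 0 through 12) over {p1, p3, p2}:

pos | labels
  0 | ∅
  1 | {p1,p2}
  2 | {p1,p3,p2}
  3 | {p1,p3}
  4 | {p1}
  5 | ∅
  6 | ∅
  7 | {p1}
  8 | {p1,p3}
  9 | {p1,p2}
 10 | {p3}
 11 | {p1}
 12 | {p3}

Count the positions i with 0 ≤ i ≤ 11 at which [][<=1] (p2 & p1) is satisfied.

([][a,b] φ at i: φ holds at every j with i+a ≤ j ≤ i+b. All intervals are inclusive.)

Evaluate at each i in [0,11]:
  i=0: ✗ (fails at j=0)
  i=1: ✓ (all of [1,2])
  i=2: ✗ (fails at j=3)
  i=3: ✗ (fails at j=3)
  i=4: ✗ (fails at j=4)
  i=5: ✗ (fails at j=5)
  i=6: ✗ (fails at j=6)
  i=7: ✗ (fails at j=7)
  i=8: ✗ (fails at j=8)
  i=9: ✗ (fails at j=10)
  i=10: ✗ (fails at j=10)
  i=11: ✗ (fails at j=11)
Positions where it holds: {1} → 1.

1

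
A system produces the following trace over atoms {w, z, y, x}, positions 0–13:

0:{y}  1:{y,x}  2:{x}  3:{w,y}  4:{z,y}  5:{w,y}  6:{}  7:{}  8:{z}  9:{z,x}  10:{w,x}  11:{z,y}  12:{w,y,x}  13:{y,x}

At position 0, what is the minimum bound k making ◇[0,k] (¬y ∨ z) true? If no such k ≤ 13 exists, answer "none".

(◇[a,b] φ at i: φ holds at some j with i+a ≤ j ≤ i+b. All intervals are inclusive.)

Scan j = 0,1,… for (¬y ∨ z):
  j=0: fails
  j=1: fails
  j=2: holds
First hit at j=2, so smallest k = 2-0 = 2.

2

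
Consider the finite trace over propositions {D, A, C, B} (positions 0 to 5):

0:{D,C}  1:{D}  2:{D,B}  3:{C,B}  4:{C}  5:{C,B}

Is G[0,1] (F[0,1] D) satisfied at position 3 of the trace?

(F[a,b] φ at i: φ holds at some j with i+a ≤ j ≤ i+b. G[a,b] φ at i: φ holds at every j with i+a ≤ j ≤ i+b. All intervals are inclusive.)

Does not hold

Check F[0,1] D at every j in [3,4]:
  j=3: fails (none in [3,4])
  j=4: fails (none in [4,5])
Fails at j=3 → formula fails.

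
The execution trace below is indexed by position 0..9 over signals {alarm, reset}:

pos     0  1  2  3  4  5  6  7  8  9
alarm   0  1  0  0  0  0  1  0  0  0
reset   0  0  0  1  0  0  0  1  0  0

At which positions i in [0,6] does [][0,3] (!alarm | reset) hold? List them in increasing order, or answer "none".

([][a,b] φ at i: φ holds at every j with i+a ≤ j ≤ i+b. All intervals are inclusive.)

2

Evaluate at each i in [0,6]:
  i=0: ✗ (fails at j=1)
  i=1: ✗ (fails at j=1)
  i=2: ✓ (all of [2,5])
  i=3: ✗ (fails at j=6)
  i=4: ✗ (fails at j=6)
  i=5: ✗ (fails at j=6)
  i=6: ✗ (fails at j=6)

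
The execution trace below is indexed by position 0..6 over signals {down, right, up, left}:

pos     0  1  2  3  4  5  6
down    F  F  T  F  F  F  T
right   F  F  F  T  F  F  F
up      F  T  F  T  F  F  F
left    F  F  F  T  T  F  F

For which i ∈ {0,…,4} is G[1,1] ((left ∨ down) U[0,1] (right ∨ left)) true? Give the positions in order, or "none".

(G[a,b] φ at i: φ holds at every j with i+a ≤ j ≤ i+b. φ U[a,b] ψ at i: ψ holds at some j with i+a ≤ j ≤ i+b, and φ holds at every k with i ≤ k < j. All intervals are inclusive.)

Evaluate at each i in [0,4]:
  i=0: ✗ (fails at j=1)
  i=1: ✓ (all of [2,2])
  i=2: ✓ (all of [3,3])
  i=3: ✓ (all of [4,4])
  i=4: ✗ (fails at j=5)

1, 2, 3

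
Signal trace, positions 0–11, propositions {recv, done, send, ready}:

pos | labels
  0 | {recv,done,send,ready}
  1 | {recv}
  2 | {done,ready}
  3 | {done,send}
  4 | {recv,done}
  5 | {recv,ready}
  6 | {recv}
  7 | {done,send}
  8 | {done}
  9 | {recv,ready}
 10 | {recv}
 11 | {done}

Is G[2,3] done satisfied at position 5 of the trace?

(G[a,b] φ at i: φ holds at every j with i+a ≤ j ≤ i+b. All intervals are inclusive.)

Check done at every j in [7,8]:
  j=7: true
  j=8: true
All positions satisfy it → formula holds.

Yes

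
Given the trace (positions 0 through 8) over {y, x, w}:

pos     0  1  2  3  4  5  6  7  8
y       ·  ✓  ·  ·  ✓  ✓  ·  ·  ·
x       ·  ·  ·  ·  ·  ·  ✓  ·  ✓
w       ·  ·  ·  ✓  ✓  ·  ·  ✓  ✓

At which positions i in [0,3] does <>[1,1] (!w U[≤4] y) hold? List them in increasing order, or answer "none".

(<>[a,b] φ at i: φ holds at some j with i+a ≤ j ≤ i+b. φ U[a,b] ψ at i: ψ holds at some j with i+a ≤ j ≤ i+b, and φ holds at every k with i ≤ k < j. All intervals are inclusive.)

Evaluate at each i in [0,3]:
  i=0: ✓ (witness j=1)
  i=1: ✗ (none in [2,2])
  i=2: ✗ (none in [3,3])
  i=3: ✓ (witness j=4)

0, 3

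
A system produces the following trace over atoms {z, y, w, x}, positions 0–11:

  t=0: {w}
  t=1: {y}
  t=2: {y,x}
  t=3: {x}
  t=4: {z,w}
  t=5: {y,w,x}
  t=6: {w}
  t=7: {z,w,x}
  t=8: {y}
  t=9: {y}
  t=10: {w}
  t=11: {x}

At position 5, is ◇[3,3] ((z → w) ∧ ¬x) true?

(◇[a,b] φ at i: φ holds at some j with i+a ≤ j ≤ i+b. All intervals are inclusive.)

Holds

Check ((z → w) ∧ ¬x) at each j in [8,8]:
  j=8: true
Found at j=8 → formula holds.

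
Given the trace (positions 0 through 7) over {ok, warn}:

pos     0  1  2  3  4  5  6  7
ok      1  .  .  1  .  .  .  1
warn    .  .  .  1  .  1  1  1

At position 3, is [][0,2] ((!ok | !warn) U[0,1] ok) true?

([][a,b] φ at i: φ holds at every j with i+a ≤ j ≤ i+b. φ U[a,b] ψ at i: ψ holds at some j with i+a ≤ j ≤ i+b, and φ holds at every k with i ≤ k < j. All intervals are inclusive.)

False

Check ((!ok | !warn) U[0,1] ok) at every j in [3,5]:
  j=3: holds
  j=4: fails
  j=5: fails
Fails at j=4 → formula fails.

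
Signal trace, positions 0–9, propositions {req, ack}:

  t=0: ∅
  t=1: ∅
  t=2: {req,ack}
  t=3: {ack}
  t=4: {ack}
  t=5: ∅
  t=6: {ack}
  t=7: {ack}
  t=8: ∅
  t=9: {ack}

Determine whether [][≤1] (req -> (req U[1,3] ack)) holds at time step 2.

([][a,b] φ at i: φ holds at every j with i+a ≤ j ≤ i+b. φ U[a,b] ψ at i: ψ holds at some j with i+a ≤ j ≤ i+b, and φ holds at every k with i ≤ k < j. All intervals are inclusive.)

Holds

Check (req -> (req U[1,3] ack)) at every j in [2,3]:
  j=2: antecedent true; consequent holds → ✓
  j=3: antecedent false → ✓
All positions satisfy it → formula holds.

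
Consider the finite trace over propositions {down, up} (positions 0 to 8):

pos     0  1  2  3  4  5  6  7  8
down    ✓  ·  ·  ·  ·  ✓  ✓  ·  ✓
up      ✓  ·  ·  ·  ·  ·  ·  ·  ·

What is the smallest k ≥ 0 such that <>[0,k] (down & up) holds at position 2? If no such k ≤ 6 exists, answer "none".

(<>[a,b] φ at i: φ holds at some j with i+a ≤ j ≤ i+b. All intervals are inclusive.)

none

Scan j = 2,3,… for (down & up):
  j=2: fails
  j=3: fails
  j=4: fails
  j=5: fails
  j=6: fails
  j=7: fails
  j=8: fails
No j in [2,8] satisfies it → none.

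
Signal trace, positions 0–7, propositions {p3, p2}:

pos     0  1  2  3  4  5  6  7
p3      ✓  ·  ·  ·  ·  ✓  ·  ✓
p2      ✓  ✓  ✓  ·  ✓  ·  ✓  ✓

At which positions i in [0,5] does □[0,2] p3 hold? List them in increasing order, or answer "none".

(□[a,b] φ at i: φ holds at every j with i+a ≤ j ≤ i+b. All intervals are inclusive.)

none

Evaluate at each i in [0,5]:
  i=0: ✗ (fails at j=1)
  i=1: ✗ (fails at j=1)
  i=2: ✗ (fails at j=2)
  i=3: ✗ (fails at j=3)
  i=4: ✗ (fails at j=4)
  i=5: ✗ (fails at j=6)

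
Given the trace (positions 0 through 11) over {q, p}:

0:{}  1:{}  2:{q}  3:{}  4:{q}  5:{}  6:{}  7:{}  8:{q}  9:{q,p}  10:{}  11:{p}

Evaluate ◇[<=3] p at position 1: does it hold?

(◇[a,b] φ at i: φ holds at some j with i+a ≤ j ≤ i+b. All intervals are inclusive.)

Does not hold

Check p at each j in [1,4]:
  j=1: false
  j=2: false
  j=3: false
  j=4: false
No position in the window satisfies it → formula fails.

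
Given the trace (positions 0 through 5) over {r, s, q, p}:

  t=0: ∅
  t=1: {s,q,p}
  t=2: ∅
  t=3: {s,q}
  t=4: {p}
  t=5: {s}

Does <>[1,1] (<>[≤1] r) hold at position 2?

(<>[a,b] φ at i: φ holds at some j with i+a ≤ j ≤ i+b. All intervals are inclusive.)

Check <>[≤1] r at each j in [3,3]:
  j=3: fails (none in [3,4])
No position in the window satisfies it → formula fails.

Does not hold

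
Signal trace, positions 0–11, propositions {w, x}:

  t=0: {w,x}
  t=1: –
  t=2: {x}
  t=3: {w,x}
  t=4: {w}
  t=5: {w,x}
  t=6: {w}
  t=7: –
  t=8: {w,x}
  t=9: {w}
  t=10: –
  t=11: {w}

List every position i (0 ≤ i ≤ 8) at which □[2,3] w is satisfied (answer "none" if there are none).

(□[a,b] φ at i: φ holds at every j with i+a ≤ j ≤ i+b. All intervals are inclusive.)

1, 2, 3, 6

Evaluate at each i in [0,8]:
  i=0: ✗ (fails at j=2)
  i=1: ✓ (all of [3,4])
  i=2: ✓ (all of [4,5])
  i=3: ✓ (all of [5,6])
  i=4: ✗ (fails at j=7)
  i=5: ✗ (fails at j=7)
  i=6: ✓ (all of [8,9])
  i=7: ✗ (fails at j=10)
  i=8: ✗ (fails at j=10)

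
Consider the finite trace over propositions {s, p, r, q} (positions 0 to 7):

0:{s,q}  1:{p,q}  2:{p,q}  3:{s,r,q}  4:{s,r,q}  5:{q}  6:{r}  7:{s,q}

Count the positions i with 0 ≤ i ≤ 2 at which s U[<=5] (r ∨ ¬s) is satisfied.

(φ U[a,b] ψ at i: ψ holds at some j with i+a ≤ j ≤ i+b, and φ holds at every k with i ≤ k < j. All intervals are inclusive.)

Evaluate at each i in [0,2]:
  i=0: ✓ (rhs at j=1; lhs holds on [0,0])
  i=1: ✓ (rhs at j=1)
  i=2: ✓ (rhs at j=2)
Positions where it holds: {0, 1, 2} → 3.

3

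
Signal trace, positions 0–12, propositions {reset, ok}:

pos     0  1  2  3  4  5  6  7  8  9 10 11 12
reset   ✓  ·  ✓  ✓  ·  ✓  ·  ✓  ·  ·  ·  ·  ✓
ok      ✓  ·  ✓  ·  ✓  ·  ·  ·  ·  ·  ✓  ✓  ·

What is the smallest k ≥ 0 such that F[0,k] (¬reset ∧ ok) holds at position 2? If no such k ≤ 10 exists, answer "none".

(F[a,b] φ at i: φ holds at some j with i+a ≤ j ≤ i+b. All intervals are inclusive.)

Scan j = 2,3,… for (¬reset ∧ ok):
  j=2: fails
  j=3: fails
  j=4: holds
First hit at j=4, so smallest k = 4-2 = 2.

2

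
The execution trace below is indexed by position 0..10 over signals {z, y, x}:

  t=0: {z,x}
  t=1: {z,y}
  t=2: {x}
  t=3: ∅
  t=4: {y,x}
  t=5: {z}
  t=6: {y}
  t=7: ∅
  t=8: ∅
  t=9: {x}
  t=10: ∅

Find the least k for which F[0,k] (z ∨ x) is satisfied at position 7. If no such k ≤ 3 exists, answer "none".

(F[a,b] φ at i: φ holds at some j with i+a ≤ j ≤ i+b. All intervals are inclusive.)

Scan j = 7,8,… for (z ∨ x):
  j=7: fails
  j=8: fails
  j=9: holds
First hit at j=9, so smallest k = 9-7 = 2.

2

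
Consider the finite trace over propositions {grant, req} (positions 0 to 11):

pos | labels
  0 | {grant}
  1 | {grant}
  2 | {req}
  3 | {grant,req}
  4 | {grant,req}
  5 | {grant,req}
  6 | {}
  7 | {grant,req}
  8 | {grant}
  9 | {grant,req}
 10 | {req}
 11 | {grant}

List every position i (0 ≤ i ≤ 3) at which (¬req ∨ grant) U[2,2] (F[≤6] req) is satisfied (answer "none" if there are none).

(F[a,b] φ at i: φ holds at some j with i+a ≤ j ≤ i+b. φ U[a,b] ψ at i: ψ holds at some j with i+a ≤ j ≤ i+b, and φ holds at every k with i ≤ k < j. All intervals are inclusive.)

0, 3

Evaluate at each i in [0,3]:
  i=0: ✓ (rhs at j=2; lhs holds on [0,1])
  i=1: ✗ (lhs fails at k=2 before rhs at j=3)
  i=2: ✗ (lhs fails at k=2 before rhs at j=4)
  i=3: ✓ (rhs at j=5; lhs holds on [3,4])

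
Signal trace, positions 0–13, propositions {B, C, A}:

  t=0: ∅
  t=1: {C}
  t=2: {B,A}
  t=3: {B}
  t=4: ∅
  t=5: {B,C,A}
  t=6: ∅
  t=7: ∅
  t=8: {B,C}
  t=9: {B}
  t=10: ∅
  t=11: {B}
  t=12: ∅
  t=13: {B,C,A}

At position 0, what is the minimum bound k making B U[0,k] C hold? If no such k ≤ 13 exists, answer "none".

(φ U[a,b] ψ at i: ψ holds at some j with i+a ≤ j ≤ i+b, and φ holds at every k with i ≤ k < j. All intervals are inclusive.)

Need earliest j ≥ 0 with C, and B at every k in [0,j-1].
  j=0: rhs fails.
  j=1: rhs holds but lhs fails at k=0.
  j=2: rhs fails.
  j=3: rhs fails.
  j=4: rhs fails.
  j=5: rhs holds but lhs fails at k=0.
  j=6: rhs fails.
  j=7: rhs fails.
  j=8: rhs holds but lhs fails at k=0.
  j=9: rhs fails.
  j=10: rhs fails.
  j=11: rhs fails.
  j=12: rhs fails.
  j=13: rhs holds but lhs fails at k=0.
No witness within the range → none.

none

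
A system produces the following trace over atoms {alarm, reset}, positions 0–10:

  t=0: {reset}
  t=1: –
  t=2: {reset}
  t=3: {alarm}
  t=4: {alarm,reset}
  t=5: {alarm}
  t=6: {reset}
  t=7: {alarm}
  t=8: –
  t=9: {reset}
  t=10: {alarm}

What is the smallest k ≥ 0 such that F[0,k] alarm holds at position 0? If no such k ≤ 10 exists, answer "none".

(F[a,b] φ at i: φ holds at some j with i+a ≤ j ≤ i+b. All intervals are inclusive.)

3

Scan j = 0,1,… for alarm:
  j=0: fails
  j=1: fails
  j=2: fails
  j=3: holds
First hit at j=3, so smallest k = 3-0 = 3.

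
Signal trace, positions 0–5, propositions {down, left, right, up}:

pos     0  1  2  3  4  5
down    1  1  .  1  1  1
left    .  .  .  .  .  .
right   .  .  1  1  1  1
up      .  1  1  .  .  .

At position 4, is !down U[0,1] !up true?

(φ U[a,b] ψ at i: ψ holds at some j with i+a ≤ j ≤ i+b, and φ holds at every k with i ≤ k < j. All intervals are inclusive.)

Yes

Need some j in [4,5] with !up, and !down at every k in [4,j-1].
  j=4: !up holds; no prefix to check → satisfied.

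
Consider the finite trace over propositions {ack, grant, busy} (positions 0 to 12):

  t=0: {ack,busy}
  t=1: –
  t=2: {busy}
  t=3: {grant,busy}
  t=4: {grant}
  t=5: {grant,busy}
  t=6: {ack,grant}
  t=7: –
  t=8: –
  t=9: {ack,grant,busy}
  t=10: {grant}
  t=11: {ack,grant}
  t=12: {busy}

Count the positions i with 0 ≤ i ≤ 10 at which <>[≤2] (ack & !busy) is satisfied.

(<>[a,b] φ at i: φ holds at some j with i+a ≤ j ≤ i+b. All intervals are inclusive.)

5

Evaluate at each i in [0,10]:
  i=0: ✗ (none in [0,2])
  i=1: ✗ (none in [1,3])
  i=2: ✗ (none in [2,4])
  i=3: ✗ (none in [3,5])
  i=4: ✓ (witness j=6)
  i=5: ✓ (witness j=6)
  i=6: ✓ (witness j=6)
  i=7: ✗ (none in [7,9])
  i=8: ✗ (none in [8,10])
  i=9: ✓ (witness j=11)
  i=10: ✓ (witness j=11)
Positions where it holds: {4, 5, 6, 9, 10} → 5.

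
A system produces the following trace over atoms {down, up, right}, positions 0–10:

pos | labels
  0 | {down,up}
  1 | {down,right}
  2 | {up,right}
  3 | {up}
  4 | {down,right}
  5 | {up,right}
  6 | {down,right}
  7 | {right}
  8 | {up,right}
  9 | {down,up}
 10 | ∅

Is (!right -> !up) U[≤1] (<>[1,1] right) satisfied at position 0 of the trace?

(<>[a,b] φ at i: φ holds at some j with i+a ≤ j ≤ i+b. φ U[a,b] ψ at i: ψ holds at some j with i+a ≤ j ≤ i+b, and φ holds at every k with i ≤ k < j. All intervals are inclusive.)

Yes

Need some j in [0,1] with <>[1,1] right, and (!right -> !up) at every k in [0,j-1].
  j=0: <>[1,1] right holds; no prefix to check → satisfied.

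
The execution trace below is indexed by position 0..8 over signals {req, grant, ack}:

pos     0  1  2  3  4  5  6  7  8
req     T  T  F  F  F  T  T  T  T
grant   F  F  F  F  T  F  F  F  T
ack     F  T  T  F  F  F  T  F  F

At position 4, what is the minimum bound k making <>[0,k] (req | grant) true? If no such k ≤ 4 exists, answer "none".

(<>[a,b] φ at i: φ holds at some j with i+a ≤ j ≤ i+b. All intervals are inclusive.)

Scan j = 4,5,… for (req | grant):
  j=4: holds
First hit at j=4, so smallest k = 4-4 = 0.

0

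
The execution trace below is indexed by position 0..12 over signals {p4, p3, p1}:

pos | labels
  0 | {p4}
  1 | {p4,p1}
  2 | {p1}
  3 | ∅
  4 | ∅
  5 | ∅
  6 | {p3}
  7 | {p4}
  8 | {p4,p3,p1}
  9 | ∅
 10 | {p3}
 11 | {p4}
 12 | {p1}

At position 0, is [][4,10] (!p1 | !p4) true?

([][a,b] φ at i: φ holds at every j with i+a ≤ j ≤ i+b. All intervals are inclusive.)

Check (!p1 | !p4) at every j in [4,10]:
  j=4: true
  j=5: true
  j=6: true
  j=7: true
  j=8: false
  j=9: true
  j=10: true
Fails at j=8 → formula fails.

Does not hold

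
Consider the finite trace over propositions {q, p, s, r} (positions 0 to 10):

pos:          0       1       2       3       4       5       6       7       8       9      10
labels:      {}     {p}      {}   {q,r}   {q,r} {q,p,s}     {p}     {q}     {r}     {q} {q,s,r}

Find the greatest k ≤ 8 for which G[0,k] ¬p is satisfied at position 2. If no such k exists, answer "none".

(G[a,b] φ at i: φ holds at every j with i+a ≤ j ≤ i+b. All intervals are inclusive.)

¬p must hold from j=2 onward; find where it first fails.
  j=2: holds
  j=3: holds
  j=4: holds
  j=5: fails
Holds on [2,4], so largest k = 2.

2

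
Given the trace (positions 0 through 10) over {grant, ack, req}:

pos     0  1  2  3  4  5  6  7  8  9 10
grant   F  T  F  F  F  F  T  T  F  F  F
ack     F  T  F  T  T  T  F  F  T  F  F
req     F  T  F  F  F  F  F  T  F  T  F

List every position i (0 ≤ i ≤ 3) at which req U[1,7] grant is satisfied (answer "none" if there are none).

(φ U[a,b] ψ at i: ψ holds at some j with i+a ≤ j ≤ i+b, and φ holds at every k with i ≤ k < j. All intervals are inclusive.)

Evaluate at each i in [0,3]:
  i=0: ✗ (lhs fails at k=0 before rhs at j=1)
  i=1: ✗ (lhs fails at k=2 before rhs at j=6)
  i=2: ✗ (lhs fails at k=2 before rhs at j=6)
  i=3: ✗ (lhs fails at k=3 before rhs at j=6)

none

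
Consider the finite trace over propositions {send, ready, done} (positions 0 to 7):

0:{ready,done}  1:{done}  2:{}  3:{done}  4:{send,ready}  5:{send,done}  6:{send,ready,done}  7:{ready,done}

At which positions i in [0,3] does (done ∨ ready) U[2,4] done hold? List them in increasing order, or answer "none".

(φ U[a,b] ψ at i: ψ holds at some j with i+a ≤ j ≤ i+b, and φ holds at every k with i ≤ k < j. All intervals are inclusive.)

Evaluate at each i in [0,3]:
  i=0: ✗ (lhs fails at k=2 before rhs at j=3)
  i=1: ✗ (lhs fails at k=2 before rhs at j=3)
  i=2: ✗ (lhs fails at k=2 before rhs at j=5)
  i=3: ✓ (rhs at j=5; lhs holds on [3,4])

3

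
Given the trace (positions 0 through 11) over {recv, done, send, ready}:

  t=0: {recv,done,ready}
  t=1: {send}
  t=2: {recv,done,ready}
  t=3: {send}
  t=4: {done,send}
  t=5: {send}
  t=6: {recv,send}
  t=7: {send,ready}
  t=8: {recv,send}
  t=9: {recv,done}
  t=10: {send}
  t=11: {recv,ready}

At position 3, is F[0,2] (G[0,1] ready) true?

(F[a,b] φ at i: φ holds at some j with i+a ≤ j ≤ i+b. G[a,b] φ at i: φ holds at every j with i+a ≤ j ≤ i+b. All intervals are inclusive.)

Check G[0,1] ready at each j in [3,5]:
  j=3: fails at 3
  j=4: fails at 4
  j=5: fails at 5
No position in the window satisfies it → formula fails.

Does not hold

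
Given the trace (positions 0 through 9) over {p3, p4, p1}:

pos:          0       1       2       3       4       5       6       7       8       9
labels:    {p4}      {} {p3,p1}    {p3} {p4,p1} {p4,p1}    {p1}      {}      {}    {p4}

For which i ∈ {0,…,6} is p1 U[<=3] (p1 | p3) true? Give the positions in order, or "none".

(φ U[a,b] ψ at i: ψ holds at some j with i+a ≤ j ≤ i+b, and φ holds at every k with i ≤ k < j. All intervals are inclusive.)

Evaluate at each i in [0,6]:
  i=0: ✗ (lhs fails at k=0 before rhs at j=2)
  i=1: ✗ (lhs fails at k=1 before rhs at j=2)
  i=2: ✓ (rhs at j=2)
  i=3: ✓ (rhs at j=3)
  i=4: ✓ (rhs at j=4)
  i=5: ✓ (rhs at j=5)
  i=6: ✓ (rhs at j=6)

2, 3, 4, 5, 6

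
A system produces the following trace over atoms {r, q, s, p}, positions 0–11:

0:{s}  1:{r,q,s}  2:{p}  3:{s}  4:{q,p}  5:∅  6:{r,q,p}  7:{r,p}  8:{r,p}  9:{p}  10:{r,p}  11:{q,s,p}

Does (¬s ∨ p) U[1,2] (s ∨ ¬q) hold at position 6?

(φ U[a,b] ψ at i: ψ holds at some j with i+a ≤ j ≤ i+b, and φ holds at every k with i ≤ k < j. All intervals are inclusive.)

Need some j in [7,8] with (s ∨ ¬q), and (¬s ∨ p) at every k in [6,j-1].
  j=7: (s ∨ ¬q) holds; (¬s ∨ p) holds at every k in [6,6] → satisfied.

Holds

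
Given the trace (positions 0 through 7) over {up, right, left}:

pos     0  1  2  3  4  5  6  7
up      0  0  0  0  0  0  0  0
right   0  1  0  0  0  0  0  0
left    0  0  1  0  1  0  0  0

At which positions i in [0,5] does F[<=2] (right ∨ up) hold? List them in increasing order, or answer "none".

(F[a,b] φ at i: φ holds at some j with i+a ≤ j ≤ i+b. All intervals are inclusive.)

0, 1

Evaluate at each i in [0,5]:
  i=0: ✓ (witness j=1)
  i=1: ✓ (witness j=1)
  i=2: ✗ (none in [2,4])
  i=3: ✗ (none in [3,5])
  i=4: ✗ (none in [4,6])
  i=5: ✗ (none in [5,7])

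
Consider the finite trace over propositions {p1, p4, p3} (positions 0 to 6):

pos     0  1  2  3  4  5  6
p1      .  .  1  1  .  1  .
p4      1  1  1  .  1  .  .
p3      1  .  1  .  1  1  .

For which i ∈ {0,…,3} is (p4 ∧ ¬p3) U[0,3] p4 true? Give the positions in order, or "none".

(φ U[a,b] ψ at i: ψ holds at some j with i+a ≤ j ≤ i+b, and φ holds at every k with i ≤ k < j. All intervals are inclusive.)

0, 1, 2

Evaluate at each i in [0,3]:
  i=0: ✓ (rhs at j=0)
  i=1: ✓ (rhs at j=1)
  i=2: ✓ (rhs at j=2)
  i=3: ✗ (lhs fails at k=3 before rhs at j=4)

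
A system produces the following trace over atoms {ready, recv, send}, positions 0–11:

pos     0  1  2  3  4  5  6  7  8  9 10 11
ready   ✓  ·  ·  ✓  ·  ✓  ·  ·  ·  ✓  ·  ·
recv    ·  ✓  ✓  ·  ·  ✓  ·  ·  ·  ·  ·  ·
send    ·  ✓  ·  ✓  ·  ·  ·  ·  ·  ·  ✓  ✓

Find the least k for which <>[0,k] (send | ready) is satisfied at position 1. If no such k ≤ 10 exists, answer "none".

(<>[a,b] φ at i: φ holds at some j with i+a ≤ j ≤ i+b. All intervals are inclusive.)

Scan j = 1,2,… for (send | ready):
  j=1: holds
First hit at j=1, so smallest k = 1-1 = 0.

0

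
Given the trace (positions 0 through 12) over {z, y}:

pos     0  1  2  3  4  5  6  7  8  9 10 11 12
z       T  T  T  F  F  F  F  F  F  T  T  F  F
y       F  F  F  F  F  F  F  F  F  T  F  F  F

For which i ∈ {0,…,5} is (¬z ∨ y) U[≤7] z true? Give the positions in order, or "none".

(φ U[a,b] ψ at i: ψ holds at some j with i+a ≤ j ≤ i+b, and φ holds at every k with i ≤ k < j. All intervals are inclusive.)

0, 1, 2, 3, 4, 5

Evaluate at each i in [0,5]:
  i=0: ✓ (rhs at j=0)
  i=1: ✓ (rhs at j=1)
  i=2: ✓ (rhs at j=2)
  i=3: ✓ (rhs at j=9; lhs holds on [3,8])
  i=4: ✓ (rhs at j=9; lhs holds on [4,8])
  i=5: ✓ (rhs at j=9; lhs holds on [5,8])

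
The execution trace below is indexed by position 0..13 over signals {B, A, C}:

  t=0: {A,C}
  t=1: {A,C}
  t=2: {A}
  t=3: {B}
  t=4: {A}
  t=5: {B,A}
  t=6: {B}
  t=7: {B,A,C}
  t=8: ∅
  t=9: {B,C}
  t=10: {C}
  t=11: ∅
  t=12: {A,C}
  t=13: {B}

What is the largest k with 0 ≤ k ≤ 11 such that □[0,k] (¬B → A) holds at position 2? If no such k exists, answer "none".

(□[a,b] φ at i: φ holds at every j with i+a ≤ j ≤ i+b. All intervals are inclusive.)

(¬B → A) must hold from j=2 onward; find where it first fails.
  j=2: holds
  j=3: holds
  j=4: holds
  j=5: holds
  j=6: holds
  j=7: holds
  j=8: fails
Holds on [2,7], so largest k = 5.

5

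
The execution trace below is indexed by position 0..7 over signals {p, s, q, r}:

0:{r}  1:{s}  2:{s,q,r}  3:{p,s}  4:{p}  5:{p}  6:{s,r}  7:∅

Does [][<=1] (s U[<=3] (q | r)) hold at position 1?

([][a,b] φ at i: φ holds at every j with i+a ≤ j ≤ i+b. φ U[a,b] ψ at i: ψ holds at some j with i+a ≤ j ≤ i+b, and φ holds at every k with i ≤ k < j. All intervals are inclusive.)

Yes

Check (s U[<=3] (q | r)) at every j in [1,2]:
  j=1: holds
  j=2: holds
All positions satisfy it → formula holds.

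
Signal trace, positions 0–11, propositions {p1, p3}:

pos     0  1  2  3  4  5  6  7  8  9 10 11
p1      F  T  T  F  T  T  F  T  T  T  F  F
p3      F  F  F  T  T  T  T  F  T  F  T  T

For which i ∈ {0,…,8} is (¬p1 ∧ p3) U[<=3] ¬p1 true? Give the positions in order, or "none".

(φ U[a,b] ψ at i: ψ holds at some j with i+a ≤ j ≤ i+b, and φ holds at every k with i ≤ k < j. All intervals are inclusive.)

0, 3, 6

Evaluate at each i in [0,8]:
  i=0: ✓ (rhs at j=0)
  i=1: ✗ (lhs fails at k=1 before rhs at j=3)
  i=2: ✗ (lhs fails at k=2 before rhs at j=3)
  i=3: ✓ (rhs at j=3)
  i=4: ✗ (lhs fails at k=4 before rhs at j=6)
  i=5: ✗ (lhs fails at k=5 before rhs at j=6)
  i=6: ✓ (rhs at j=6)
  i=7: ✗ (lhs fails at k=7 before rhs at j=10)
  i=8: ✗ (lhs fails at k=8 before rhs at j=10)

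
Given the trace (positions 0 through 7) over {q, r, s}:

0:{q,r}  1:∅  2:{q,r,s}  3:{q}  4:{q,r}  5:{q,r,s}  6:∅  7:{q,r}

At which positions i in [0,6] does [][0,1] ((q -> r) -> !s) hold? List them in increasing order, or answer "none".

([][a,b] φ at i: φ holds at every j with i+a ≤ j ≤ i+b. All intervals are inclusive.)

0, 3, 6

Evaluate at each i in [0,6]:
  i=0: ✓ (all of [0,1])
  i=1: ✗ (fails at j=2)
  i=2: ✗ (fails at j=2)
  i=3: ✓ (all of [3,4])
  i=4: ✗ (fails at j=5)
  i=5: ✗ (fails at j=5)
  i=6: ✓ (all of [6,7])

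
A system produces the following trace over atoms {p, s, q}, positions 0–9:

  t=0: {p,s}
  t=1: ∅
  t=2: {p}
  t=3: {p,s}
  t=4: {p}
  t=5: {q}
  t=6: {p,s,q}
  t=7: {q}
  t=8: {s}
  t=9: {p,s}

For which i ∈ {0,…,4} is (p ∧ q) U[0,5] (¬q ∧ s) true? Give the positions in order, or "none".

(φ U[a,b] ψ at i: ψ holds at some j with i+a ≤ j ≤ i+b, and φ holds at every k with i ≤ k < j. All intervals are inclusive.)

0, 3

Evaluate at each i in [0,4]:
  i=0: ✓ (rhs at j=0)
  i=1: ✗ (lhs fails at k=1 before rhs at j=3)
  i=2: ✗ (lhs fails at k=2 before rhs at j=3)
  i=3: ✓ (rhs at j=3)
  i=4: ✗ (lhs fails at k=4 before rhs at j=8)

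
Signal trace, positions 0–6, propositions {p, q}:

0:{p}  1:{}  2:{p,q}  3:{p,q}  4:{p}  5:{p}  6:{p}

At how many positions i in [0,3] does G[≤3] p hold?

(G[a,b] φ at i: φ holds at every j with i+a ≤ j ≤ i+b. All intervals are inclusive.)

2

Evaluate at each i in [0,3]:
  i=0: ✗ (fails at j=1)
  i=1: ✗ (fails at j=1)
  i=2: ✓ (all of [2,5])
  i=3: ✓ (all of [3,6])
Positions where it holds: {2, 3} → 2.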